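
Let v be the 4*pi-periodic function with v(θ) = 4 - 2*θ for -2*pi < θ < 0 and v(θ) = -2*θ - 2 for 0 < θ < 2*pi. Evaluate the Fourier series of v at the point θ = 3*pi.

4 + 2*pi

θ = 3*pi differs from θ = -pi by 1 full period(s), and the series is 4*pi-periodic.
v is continuous at θ = -pi with value 4 + 2*pi, so the series converges to 4 + 2*pi there.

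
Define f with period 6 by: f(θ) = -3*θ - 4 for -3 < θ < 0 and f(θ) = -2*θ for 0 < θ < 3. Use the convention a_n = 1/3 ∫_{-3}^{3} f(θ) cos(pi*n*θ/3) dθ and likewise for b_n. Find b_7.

-1/pi

b_7 = 1/3 ∫_{-3}^{3} f(θ) sin(7*pi*θ/3) dθ.
Split the integral at the breakpoints.
Integrating by parts (boundary term plus one more integral), an antiderivative of (-3*θ - 4) sin(7*pi*θ/3) is 9*θ*cos(7*pi*θ/3)/(7*pi) - 27*sin(7*pi*θ/3)/(49*pi**2) + 12*cos(7*pi*θ/3)/(7*pi); evaluating from -3 to 0: ∫_{-3}^{0} (-3*θ - 4) sin(7*pi*θ/3) dθ = (12/(7*pi)) - (15/(7*pi)) = -3/(7*pi).
Integrating by parts (boundary term plus one more integral), an antiderivative of (-2*θ) sin(7*pi*θ/3) is 6*θ*cos(7*pi*θ/3)/(7*pi) - 18*sin(7*pi*θ/3)/(49*pi**2); evaluating from 0 to 3: ∫_{0}^{3} (-2*θ) sin(7*pi*θ/3) dθ = (-18/(7*pi)) - (0) = -18/(7*pi).
Summing the pieces and multiplying by (1/3) gives b_7 = -1/pi.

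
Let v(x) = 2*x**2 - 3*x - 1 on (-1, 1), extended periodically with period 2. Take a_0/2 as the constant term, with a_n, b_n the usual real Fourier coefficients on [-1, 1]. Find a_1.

a_1 = ∫_{-1}^{1} v(x) cos(pi*x) dx.
Integrating by parts twice (tabular method), an antiderivative of (2*x**2 - 3*x - 1) cos(pi*x) is 2*x**2*sin(pi*x)/pi - 3*x*sin(pi*x)/pi + 4*x*cos(pi*x)/pi**2 - sin(pi*x)/pi - 4*sin(pi*x)/pi**3 - 3*cos(pi*x)/pi**2; evaluating from -1 to 1: ∫_{-1}^{1} (2*x**2 - 3*x - 1) cos(pi*x) dx = (-1/pi**2) - (7/pi**2) = -8/pi**2.
Hence a_1 = -8/pi**2.

-8/pi**2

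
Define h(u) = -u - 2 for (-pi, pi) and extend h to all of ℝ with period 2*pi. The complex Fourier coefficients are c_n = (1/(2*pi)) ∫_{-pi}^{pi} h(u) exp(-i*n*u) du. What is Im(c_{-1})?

Since h is real-valued, Im(c_{-1}) = -(1/(2*pi)) ∫_{-pi}^{pi} h(u) sin(-u) du = b_{1}/2.
Integrating by parts (boundary term plus one more integral), an antiderivative of (-u - 2) sin(-u) is -u*cos(u) + sin(u) - 2*cos(u); evaluating from -pi to pi: ∫_{-pi}^{pi} (-u - 2) sin(-u) du = (2 + pi) - (2 - pi) = 2*pi.
Hence Im(c_{-1}) = (-1/(2*pi))·(2*pi) = -1.

-1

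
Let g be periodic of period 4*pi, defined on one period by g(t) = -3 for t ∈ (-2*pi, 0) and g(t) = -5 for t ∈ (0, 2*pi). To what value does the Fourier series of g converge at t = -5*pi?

t = -5*pi differs from t = -pi by -1 full period(s), and the series is 4*pi-periodic.
g is continuous at t = -pi with value -3, so the series converges to -3 there.

-3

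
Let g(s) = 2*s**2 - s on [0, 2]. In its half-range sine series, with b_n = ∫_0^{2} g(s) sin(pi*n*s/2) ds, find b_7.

4*(-16 + 147*pi**2)/(343*pi**3)

b_7 = ∫_0^{2} (2*s**2 - s) sin(7*pi*s/2) ds.
Integrating by parts twice (tabular method), an antiderivative of (2*s**2 - s) sin(7*pi*s/2) is -4*s**2*cos(7*pi*s/2)/(7*pi) + 16*s*sin(7*pi*s/2)/(49*pi**2) + 2*s*cos(7*pi*s/2)/(7*pi) - 4*sin(7*pi*s/2)/(49*pi**2) + 32*cos(7*pi*s/2)/(343*pi**3); evaluating from 0 to 2: ∫_{0}^{2} (2*s**2 - s) sin(7*pi*s/2) ds = (4*(-8 + 147*pi**2)/(343*pi**3)) - (32/(343*pi**3)) = 4*(-16 + 147*pi**2)/(343*pi**3).
Hence b_7 = 4*(-16 + 147*pi**2)/(343*pi**3).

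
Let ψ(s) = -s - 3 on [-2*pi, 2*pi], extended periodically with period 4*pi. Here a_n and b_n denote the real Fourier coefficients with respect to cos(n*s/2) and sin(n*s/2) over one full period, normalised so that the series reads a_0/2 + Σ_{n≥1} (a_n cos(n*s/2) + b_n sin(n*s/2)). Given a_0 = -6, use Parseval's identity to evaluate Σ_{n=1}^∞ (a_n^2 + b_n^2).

Parseval: a_0^2/2 + Σ_{n≥1} (a_n^2+b_n^2) = (1/(2*pi)) ∫_{-2*pi}^{2*pi} ψ(s)^2 ds = 18 + 8*pi**2/3.
Subtract a_0^2/2 = 18: Σ (a_n^2+b_n^2) = 8*pi**2/3.

8*pi**2/3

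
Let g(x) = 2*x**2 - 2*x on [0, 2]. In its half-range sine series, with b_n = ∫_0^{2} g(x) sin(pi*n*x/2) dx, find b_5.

8*(-8 + 25*pi**2)/(125*pi**3)

b_5 = ∫_0^{2} (2*x**2 - 2*x) sin(5*pi*x/2) dx.
Integrating by parts twice (tabular method), an antiderivative of (2*x**2 - 2*x) sin(5*pi*x/2) is -4*x**2*cos(5*pi*x/2)/(5*pi) + 16*x*sin(5*pi*x/2)/(25*pi**2) + 4*x*cos(5*pi*x/2)/(5*pi) - 8*sin(5*pi*x/2)/(25*pi**2) + 32*cos(5*pi*x/2)/(125*pi**3); evaluating from 0 to 2: ∫_{0}^{2} (2*x**2 - 2*x) sin(5*pi*x/2) dx = (8*(-4 + 25*pi**2)/(125*pi**3)) - (32/(125*pi**3)) = 8*(-8 + 25*pi**2)/(125*pi**3).
Hence b_5 = 8*(-8 + 25*pi**2)/(125*pi**3).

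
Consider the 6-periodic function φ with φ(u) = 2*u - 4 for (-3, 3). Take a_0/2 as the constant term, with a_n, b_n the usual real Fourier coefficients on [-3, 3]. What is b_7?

12/(7*pi)

b_7 = 1/3 ∫_{-3}^{3} φ(u) sin(7*pi*u/3) du.
Integrating by parts (boundary term plus one more integral), an antiderivative of (2*u - 4) sin(7*pi*u/3) is -6*u*cos(7*pi*u/3)/(7*pi) + 18*sin(7*pi*u/3)/(49*pi**2) + 12*cos(7*pi*u/3)/(7*pi); evaluating from -3 to 3: ∫_{-3}^{3} (2*u - 4) sin(7*pi*u/3) du = (6/(7*pi)) - (-30/(7*pi)) = 36/(7*pi).
Hence b_7 = (1/3)·(36/(7*pi)) = 12/(7*pi).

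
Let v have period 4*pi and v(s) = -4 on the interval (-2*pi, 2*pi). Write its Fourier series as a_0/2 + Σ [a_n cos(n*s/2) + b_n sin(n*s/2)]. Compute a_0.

-8

a_0 = (1/(2*pi)) ∫_{-2*pi}^{2*pi} v(s) ds = (1/(2*pi)) · (-16*pi) = -8.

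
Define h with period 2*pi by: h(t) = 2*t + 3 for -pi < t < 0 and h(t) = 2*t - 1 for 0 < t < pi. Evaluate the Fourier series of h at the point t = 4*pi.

t = 4*pi differs from t = 0 by 2 full period(s), and the series is 2*pi-periodic.
At t = 0 the one-sided limits are h(0^-) = 3 and h(0^+) = -1.
By Dirichlet's theorem the series converges to their average, [(3) + (-1)]/2 = 1.

1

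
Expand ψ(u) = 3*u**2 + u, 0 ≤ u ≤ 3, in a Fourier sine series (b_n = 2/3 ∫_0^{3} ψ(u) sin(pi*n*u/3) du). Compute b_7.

b_7 = 2/3 ∫_0^{3} (3*u**2 + u) sin(7*pi*u/3) du.
Integrating by parts twice (tabular method), an antiderivative of (3*u**2 + u) sin(7*pi*u/3) is -9*u**2*cos(7*pi*u/3)/(7*pi) + 54*u*sin(7*pi*u/3)/(49*pi**2) - 3*u*cos(7*pi*u/3)/(7*pi) + 9*sin(7*pi*u/3)/(49*pi**2) + 162*cos(7*pi*u/3)/(343*pi**3); evaluating from 0 to 3: ∫_{0}^{3} (3*u**2 + u) sin(7*pi*u/3) du = (18*(-9 + 245*pi**2)/(343*pi**3)) - (162/(343*pi**3)) = 18*(-18 + 245*pi**2)/(343*pi**3).
Hence b_7 = (2/3)·(18*(-18 + 245*pi**2)/(343*pi**3)) = 12*(-18 + 245*pi**2)/(343*pi**3).

12*(-18 + 245*pi**2)/(343*pi**3)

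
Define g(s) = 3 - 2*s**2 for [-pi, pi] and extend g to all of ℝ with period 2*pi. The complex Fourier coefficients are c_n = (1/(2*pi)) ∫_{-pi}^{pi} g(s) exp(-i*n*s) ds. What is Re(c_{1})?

Since g is real-valued, Re(c_{1}) = (1/(2*pi)) ∫_{-pi}^{pi} g(s) cos(s) ds = a_{1}/2.
g is even and cos(s) is even, so the integrand is even: ∫_{-pi}^{pi} g(s) cos(s) ds = 2∫_0^{pi} g(s) cos(s) ds.
Integrating by parts twice (tabular method), an antiderivative of (3 - 2*s**2) cos(s) is -2*s**2*sin(s) - 4*s*cos(s) + 7*sin(s); evaluating from 0 to pi: ∫_{0}^{pi} (3 - 2*s**2) cos(s) ds = (4*pi) - (0) = 4*pi.
So ∫_{-pi}^{pi} g(s) cos(s) ds = 8*pi.
Hence Re(c_{1}) = (1/(2*pi))·(8*pi) = 4.

4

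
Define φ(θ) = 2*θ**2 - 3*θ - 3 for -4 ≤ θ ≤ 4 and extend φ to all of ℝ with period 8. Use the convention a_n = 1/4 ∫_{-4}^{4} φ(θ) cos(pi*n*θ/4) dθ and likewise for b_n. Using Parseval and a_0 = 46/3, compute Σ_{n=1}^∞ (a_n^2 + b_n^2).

Parseval: a_0^2/2 + Σ_{n≥1} (a_n^2+b_n^2) = 1/4 ∫_{-4}^{4} φ(θ)^2 dθ = 1978/5.
Subtract a_0^2/2 = 1058/9: Σ (a_n^2+b_n^2) = 12512/45.

12512/45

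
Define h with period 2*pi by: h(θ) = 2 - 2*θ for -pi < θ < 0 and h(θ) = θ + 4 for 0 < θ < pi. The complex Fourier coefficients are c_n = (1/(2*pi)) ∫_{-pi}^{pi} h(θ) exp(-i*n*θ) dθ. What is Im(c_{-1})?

Since h is real-valued, Im(c_{-1}) = -(1/(2*pi)) ∫_{-pi}^{pi} h(θ) sin(-θ) dθ = b_{1}/2.
Split the integral at the breakpoints.
Integrating by parts (boundary term plus one more integral), an antiderivative of (2 - 2*θ) sin(-θ) is -2*θ*cos(θ) + 2*sin(θ) + 2*cos(θ); evaluating from -pi to 0: ∫_{-pi}^{0} (2 - 2*θ) sin(-θ) dθ = (2) - (-2*pi - 2) = 4 + 2*pi.
Integrating by parts (boundary term plus one more integral), an antiderivative of (θ + 4) sin(-θ) is θ*cos(θ) - sin(θ) + 4*cos(θ); evaluating from 0 to pi: ∫_{0}^{pi} (θ + 4) sin(-θ) dθ = (-4 - pi) - (4) = -8 - pi.
So ∫_{-pi}^{pi} h(θ) sin(-θ) dθ = -4 + pi.
Hence Im(c_{-1}) = (-1/(2*pi))·(-4 + pi) = (4 - pi)/(2*pi).

(4 - pi)/(2*pi)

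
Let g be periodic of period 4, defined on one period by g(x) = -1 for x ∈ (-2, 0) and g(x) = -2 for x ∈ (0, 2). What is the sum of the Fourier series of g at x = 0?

-3/2

At x = 0 the one-sided limits are g(0^-) = -1 and g(0^+) = -2.
By Dirichlet's theorem the series converges to their average, [(-1) + (-2)]/2 = -3/2.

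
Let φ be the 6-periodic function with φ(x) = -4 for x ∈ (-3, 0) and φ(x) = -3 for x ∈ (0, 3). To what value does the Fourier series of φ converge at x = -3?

-7/2

At x = -3 the one-sided limits are φ(-3^-) = -3 and φ(-3^+) = -4.
By Dirichlet's theorem the series converges to their average, [(-3) + (-4)]/2 = -7/2.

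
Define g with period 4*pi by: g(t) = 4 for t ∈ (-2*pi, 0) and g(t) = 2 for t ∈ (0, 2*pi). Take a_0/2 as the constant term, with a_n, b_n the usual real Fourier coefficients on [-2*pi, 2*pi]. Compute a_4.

a_4 = (1/(2*pi)) ∫_{-2*pi}^{2*pi} g(t) cos(2*t) dt.
Split the integral at the breakpoints.
Directly, an antiderivative of (4) cos(2*t) is 2*sin(2*t); evaluating from -2*pi to 0: ∫_{-2*pi}^{0} (4) cos(2*t) dt = (0) - (0) = 0.
Directly, an antiderivative of (2) cos(2*t) is sin(2*t); evaluating from 0 to 2*pi: ∫_{0}^{2*pi} (2) cos(2*t) dt = (0) - (0) = 0.
Summing the pieces and multiplying by (1/(2*pi)) gives a_4 = 0.

0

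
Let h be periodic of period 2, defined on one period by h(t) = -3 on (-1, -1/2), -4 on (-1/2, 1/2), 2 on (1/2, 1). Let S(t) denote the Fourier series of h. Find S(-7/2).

t = -7/2 differs from t = 1/2 by -2 full period(s), and the series is 2-periodic.
At t = 1/2 the one-sided limits are h(1/2^-) = -4 and h(1/2^+) = 2.
By Dirichlet's theorem the series converges to their average, [(-4) + (2)]/2 = -1.

-1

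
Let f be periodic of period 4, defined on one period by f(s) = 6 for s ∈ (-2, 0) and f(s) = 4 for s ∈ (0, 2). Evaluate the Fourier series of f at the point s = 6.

s = 6 differs from s = -2 by 2 full period(s), and the series is 4-periodic.
At s = -2 the one-sided limits are f(-2^-) = 4 and f(-2^+) = 6.
By Dirichlet's theorem the series converges to their average, [(4) + (6)]/2 = 5.

5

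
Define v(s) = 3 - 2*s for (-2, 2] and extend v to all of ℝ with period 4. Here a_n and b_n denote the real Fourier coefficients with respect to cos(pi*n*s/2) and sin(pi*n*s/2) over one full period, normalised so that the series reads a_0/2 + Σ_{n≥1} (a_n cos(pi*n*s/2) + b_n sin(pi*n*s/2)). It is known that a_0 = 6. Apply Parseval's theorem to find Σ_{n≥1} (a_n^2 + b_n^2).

Parseval: a_0^2/2 + Σ_{n≥1} (a_n^2+b_n^2) = 1/2 ∫_{-2}^{2} v(s)^2 ds = 86/3.
Subtract a_0^2/2 = 18: Σ (a_n^2+b_n^2) = 32/3.

32/3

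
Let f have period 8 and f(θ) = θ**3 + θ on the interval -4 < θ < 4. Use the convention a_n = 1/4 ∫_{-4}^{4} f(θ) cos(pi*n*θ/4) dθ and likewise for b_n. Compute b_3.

8*(-32 + 51*pi**2)/(9*pi**3)

b_3 = 1/4 ∫_{-4}^{4} f(θ) sin(3*pi*θ/4) dθ.
f is odd and sin(3*pi*θ/4) is odd, so the integrand is even and b_3 = 1/2 ∫_0^{4} f(θ) sin(3*pi*θ/4) dθ.
Integrating by parts three times (tabular method), an antiderivative of (θ**3 + θ) sin(3*pi*θ/4) is -4*θ**3*cos(3*pi*θ/4)/(3*pi) + 16*θ**2*sin(3*pi*θ/4)/(3*pi**2) - 4*θ*cos(3*pi*θ/4)/(3*pi) + 128*θ*cos(3*pi*θ/4)/(9*pi**3) - 512*sin(3*pi*θ/4)/(27*pi**4) + 16*sin(3*pi*θ/4)/(9*pi**2); evaluating from 0 to 4: ∫_{0}^{4} (θ**3 + θ) sin(3*pi*θ/4) dθ = (16*(-32 + 51*pi**2)/(9*pi**3)) - (0) = 16*(-32 + 51*pi**2)/(9*pi**3).
Hence b_3 = (1/2)·(16*(-32 + 51*pi**2)/(9*pi**3)) = 8*(-32 + 51*pi**2)/(9*pi**3).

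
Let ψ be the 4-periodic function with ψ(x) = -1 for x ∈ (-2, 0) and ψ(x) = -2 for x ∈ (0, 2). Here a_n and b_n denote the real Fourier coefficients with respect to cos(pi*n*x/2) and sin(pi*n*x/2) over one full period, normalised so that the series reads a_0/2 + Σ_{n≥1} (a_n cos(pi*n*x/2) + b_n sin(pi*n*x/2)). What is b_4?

b_4 = 1/2 ∫_{-2}^{2} ψ(x) sin(2*pi*x) dx.
Split the integral at the breakpoints.
Directly, an antiderivative of (-1) sin(2*pi*x) is cos(2*pi*x)/(2*pi); evaluating from -2 to 0: ∫_{-2}^{0} (-1) sin(2*pi*x) dx = (1/(2*pi)) - (1/(2*pi)) = 0.
Directly, an antiderivative of (-2) sin(2*pi*x) is cos(2*pi*x)/pi; evaluating from 0 to 2: ∫_{0}^{2} (-2) sin(2*pi*x) dx = (1/pi) - (1/pi) = 0.
Summing the pieces and multiplying by (1/2) gives b_4 = 0.

0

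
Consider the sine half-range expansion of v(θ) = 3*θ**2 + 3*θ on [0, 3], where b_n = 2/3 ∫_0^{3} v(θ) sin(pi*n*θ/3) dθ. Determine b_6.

-12/pi

b_6 = 2/3 ∫_0^{3} (3*θ**2 + 3*θ) sin(2*pi*θ) dθ.
Integrating by parts twice (tabular method), an antiderivative of (3*θ**2 + 3*θ) sin(2*pi*θ) is -3*θ**2*cos(2*pi*θ)/(2*pi) + 3*θ*sin(2*pi*θ)/(2*pi**2) - 3*θ*cos(2*pi*θ)/(2*pi) + 3*sin(2*pi*θ)/(4*pi**2) + 3*cos(2*pi*θ)/(4*pi**3); evaluating from 0 to 3: ∫_{0}^{3} (3*θ**2 + 3*θ) sin(2*pi*θ) dθ = (-18/pi + 3/(4*pi**3)) - (3/(4*pi**3)) = -18/pi.
Hence b_6 = (2/3)·(-18/pi) = -12/pi.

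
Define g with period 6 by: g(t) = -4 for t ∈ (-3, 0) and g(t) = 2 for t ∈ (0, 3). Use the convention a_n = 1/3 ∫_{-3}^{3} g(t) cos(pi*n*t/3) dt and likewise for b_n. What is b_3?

b_3 = 1/3 ∫_{-3}^{3} g(t) sin(pi*t) dt.
Split the integral at the breakpoints.
Directly, an antiderivative of (-4) sin(pi*t) is 4*cos(pi*t)/pi; evaluating from -3 to 0: ∫_{-3}^{0} (-4) sin(pi*t) dt = (4/pi) - (-4/pi) = 8/pi.
Directly, an antiderivative of (2) sin(pi*t) is -2*cos(pi*t)/pi; evaluating from 0 to 3: ∫_{0}^{3} (2) sin(pi*t) dt = (2/pi) - (-2/pi) = 4/pi.
Summing the pieces and multiplying by (1/3) gives b_3 = 4/pi.

4/pi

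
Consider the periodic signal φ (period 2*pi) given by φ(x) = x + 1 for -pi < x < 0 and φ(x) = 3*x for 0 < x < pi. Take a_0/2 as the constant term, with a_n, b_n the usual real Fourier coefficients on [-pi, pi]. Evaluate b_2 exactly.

b_2 = 1/pi ∫_{-pi}^{pi} φ(x) sin(2*x) dx.
Split the integral at the breakpoints.
Integrating by parts (boundary term plus one more integral), an antiderivative of (x + 1) sin(2*x) is -x*cos(2*x)/2 + sin(2*x)/4 - cos(2*x)/2; evaluating from -pi to 0: ∫_{-pi}^{0} (x + 1) sin(2*x) dx = (-1/2) - (-1/2 + pi/2) = -pi/2.
Integrating by parts (boundary term plus one more integral), an antiderivative of (3*x) sin(2*x) is -3*x*cos(2*x)/2 + 3*sin(2*x)/4; evaluating from 0 to pi: ∫_{0}^{pi} (3*x) sin(2*x) dx = (-3*pi/2) - (0) = -3*pi/2.
Summing the pieces and multiplying by (1/pi) gives b_2 = -2.

-2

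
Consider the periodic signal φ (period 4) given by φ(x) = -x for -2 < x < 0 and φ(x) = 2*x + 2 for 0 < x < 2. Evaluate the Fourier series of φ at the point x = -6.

x = -6 differs from x = 2 by -2 full period(s), and the series is 4-periodic.
At x = 2 the one-sided limits are φ(2^-) = 6 and φ(2^+) = 2.
By Dirichlet's theorem the series converges to their average, [(6) + (2)]/2 = 4.

4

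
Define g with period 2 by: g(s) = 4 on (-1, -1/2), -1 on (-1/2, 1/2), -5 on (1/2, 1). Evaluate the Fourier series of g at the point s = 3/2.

s = 3/2 differs from s = -1/2 by 1 full period(s), and the series is 2-periodic.
At s = -1/2 the one-sided limits are g(-1/2^-) = 4 and g(-1/2^+) = -1.
By Dirichlet's theorem the series converges to their average, [(4) + (-1)]/2 = 3/2.

3/2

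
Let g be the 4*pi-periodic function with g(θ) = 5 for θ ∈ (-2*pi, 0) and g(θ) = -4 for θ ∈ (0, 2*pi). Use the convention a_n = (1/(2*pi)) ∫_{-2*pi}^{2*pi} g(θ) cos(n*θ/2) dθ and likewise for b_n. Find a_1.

a_1 = (1/(2*pi)) ∫_{-2*pi}^{2*pi} g(θ) cos(θ/2) dθ.
Split the integral at the breakpoints.
Directly, an antiderivative of (5) cos(θ/2) is 10*sin(θ/2); evaluating from -2*pi to 0: ∫_{-2*pi}^{0} (5) cos(θ/2) dθ = (0) - (0) = 0.
Directly, an antiderivative of (-4) cos(θ/2) is -8*sin(θ/2); evaluating from 0 to 2*pi: ∫_{0}^{2*pi} (-4) cos(θ/2) dθ = (0) - (0) = 0.
Summing the pieces and multiplying by (1/(2*pi)) gives a_1 = 0.

0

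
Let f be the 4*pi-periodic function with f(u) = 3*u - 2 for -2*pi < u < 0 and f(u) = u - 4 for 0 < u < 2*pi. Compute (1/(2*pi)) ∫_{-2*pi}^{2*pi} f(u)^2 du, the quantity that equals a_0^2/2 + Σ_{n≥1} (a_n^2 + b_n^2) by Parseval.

4*pi + 20 + 40*pi**2/3

(1/(2*pi)) ∫_{-2*pi}^{2*pi} f(u)^2 du = (1/(2*pi)) · (8*pi*(3*pi + 15 + 10*pi**2)/3) = 4*pi + 20 + 40*pi**2/3.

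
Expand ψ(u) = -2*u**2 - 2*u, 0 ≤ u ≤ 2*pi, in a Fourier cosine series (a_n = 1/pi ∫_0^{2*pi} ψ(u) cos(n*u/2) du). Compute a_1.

16/pi + 32

a_1 = 1/pi ∫_0^{2*pi} (-2*u**2 - 2*u) cos(u/2) du.
Integrating by parts twice (tabular method), an antiderivative of (-2*u**2 - 2*u) cos(u/2) is -4*u**2*sin(u/2) - 4*u*sin(u/2) - 16*u*cos(u/2) + 32*sin(u/2) - 8*cos(u/2); evaluating from 0 to 2*pi: ∫_{0}^{2*pi} (-2*u**2 - 2*u) cos(u/2) du = (8 + 32*pi) - (-8) = 16 + 32*pi.
Hence a_1 = (1/pi)·(16 + 32*pi) = 16/pi + 32.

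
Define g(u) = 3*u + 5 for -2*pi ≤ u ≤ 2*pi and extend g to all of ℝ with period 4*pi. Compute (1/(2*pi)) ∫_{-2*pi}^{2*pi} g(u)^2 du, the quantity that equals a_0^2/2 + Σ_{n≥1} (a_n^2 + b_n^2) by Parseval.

(1/(2*pi)) ∫_{-2*pi}^{2*pi} g(u)^2 du = (1/(2*pi)) · (100*pi + 48*pi**3) = 50 + 24*pi**2.

50 + 24*pi**2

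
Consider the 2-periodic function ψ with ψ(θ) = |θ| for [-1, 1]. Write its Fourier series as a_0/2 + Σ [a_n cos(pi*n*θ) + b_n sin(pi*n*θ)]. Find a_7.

-4/(49*pi**2)

a_7 = ∫_{-1}^{1} ψ(θ) cos(7*pi*θ) dθ.
ψ is even and cos(7*pi*θ) is even, so the integrand is even and a_7 = 2 ∫_0^{1} ψ(θ) cos(7*pi*θ) dθ.
Integrating by parts (boundary term plus one more integral), an antiderivative of (θ) cos(7*pi*θ) is θ*sin(7*pi*θ)/(7*pi) + cos(7*pi*θ)/(49*pi**2); evaluating from 0 to 1: ∫_{0}^{1} (θ) cos(7*pi*θ) dθ = (-1/(49*pi**2)) - (1/(49*pi**2)) = -2/(49*pi**2).
Hence a_7 = 2·(-2/(49*pi**2)) = -4/(49*pi**2).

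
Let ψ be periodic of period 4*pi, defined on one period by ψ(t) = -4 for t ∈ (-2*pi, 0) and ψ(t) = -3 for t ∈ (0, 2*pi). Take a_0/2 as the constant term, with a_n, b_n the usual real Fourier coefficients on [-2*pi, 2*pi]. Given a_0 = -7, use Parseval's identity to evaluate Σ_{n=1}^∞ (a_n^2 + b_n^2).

Parseval: a_0^2/2 + Σ_{n≥1} (a_n^2+b_n^2) = (1/(2*pi)) ∫_{-2*pi}^{2*pi} ψ(t)^2 dt = 25.
Subtract a_0^2/2 = 49/2: Σ (a_n^2+b_n^2) = 1/2.

1/2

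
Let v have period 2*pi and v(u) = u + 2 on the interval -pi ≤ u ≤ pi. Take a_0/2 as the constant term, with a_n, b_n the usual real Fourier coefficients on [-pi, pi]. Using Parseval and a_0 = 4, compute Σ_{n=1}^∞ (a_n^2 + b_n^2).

2*pi**2/3

Parseval: a_0^2/2 + Σ_{n≥1} (a_n^2+b_n^2) = 1/pi ∫_{-pi}^{pi} v(u)^2 du = 2*pi**2/3 + 8.
Subtract a_0^2/2 = 8: Σ (a_n^2+b_n^2) = 2*pi**2/3.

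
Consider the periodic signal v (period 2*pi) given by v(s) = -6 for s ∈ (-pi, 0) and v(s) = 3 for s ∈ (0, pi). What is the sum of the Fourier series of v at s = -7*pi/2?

s = -7*pi/2 differs from s = pi/2 by -2 full period(s), and the series is 2*pi-periodic.
v is continuous at s = pi/2 with value 3, so the series converges to 3 there.

3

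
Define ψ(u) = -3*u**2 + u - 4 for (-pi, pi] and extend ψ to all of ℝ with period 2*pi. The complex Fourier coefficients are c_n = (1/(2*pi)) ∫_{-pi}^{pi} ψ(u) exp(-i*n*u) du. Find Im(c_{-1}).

1

Since ψ is real-valued, Im(c_{-1}) = -(1/(2*pi)) ∫_{-pi}^{pi} ψ(u) sin(-u) du = b_{1}/2.
Integrating by parts twice (tabular method), an antiderivative of (-3*u**2 + u - 4) sin(-u) is -3*u**2*cos(u) + 6*u*sin(u) + u*cos(u) - sin(u) + 2*cos(u); evaluating from -pi to pi: ∫_{-pi}^{pi} (-3*u**2 + u - 4) sin(-u) du = (-pi - 2 + 3*pi**2) - (-2 + pi + 3*pi**2) = -2*pi.
Hence Im(c_{-1}) = (-1/(2*pi))·(-2*pi) = 1.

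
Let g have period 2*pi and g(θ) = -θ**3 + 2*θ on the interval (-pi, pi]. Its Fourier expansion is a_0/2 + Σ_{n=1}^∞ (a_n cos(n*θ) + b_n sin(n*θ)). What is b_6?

-13/18 + pi**2/3

b_6 = 1/pi ∫_{-pi}^{pi} g(θ) sin(6*θ) dθ.
g is odd and sin(6*θ) is odd, so the integrand is even and b_6 = 2/pi ∫_0^{pi} g(θ) sin(6*θ) dθ.
Integrating by parts three times (tabular method), an antiderivative of (-θ**3 + 2*θ) sin(6*θ) is θ**3*cos(6*θ)/6 - θ**2*sin(6*θ)/12 - 13*θ*cos(6*θ)/36 + 13*sin(6*θ)/216; evaluating from 0 to pi: ∫_{0}^{pi} (-θ**3 + 2*θ) sin(6*θ) dθ = (pi*(-13 + 6*pi**2)/36) - (0) = pi*(-13 + 6*pi**2)/36.
Hence b_6 = (2/pi)·(pi*(-13 + 6*pi**2)/36) = -13/18 + pi**2/3.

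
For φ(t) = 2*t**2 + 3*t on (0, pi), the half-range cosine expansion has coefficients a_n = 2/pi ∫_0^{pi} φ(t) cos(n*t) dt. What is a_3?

4*(-2*pi - 3)/(9*pi)

a_3 = 2/pi ∫_0^{pi} (2*t**2 + 3*t) cos(3*t) dt.
Integrating by parts twice (tabular method), an antiderivative of (2*t**2 + 3*t) cos(3*t) is 2*t**2*sin(3*t)/3 + t*sin(3*t) + 4*t*cos(3*t)/9 - 4*sin(3*t)/27 + cos(3*t)/3; evaluating from 0 to pi: ∫_{0}^{pi} (2*t**2 + 3*t) cos(3*t) dt = (-4*pi/9 - 1/3) - (1/3) = -4*pi/9 - 2/3.
Hence a_3 = (2/pi)·(-4*pi/9 - 2/3) = 4*(-2*pi - 3)/(9*pi).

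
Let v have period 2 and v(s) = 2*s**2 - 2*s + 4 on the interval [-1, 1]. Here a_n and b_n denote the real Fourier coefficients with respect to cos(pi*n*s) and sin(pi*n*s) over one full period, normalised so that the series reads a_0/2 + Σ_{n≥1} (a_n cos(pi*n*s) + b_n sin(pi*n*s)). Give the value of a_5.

-8/(25*pi**2)

a_5 = ∫_{-1}^{1} v(s) cos(5*pi*s) ds.
Integrating by parts twice (tabular method), an antiderivative of (2*s**2 - 2*s + 4) cos(5*pi*s) is 2*s**2*sin(5*pi*s)/(5*pi) - 2*s*sin(5*pi*s)/(5*pi) + 4*s*cos(5*pi*s)/(25*pi**2) - 4*sin(5*pi*s)/(125*pi**3) + 4*sin(5*pi*s)/(5*pi) - 2*cos(5*pi*s)/(25*pi**2); evaluating from -1 to 1: ∫_{-1}^{1} (2*s**2 - 2*s + 4) cos(5*pi*s) ds = (-2/(25*pi**2)) - (6/(25*pi**2)) = -8/(25*pi**2).
Hence a_5 = -8/(25*pi**2).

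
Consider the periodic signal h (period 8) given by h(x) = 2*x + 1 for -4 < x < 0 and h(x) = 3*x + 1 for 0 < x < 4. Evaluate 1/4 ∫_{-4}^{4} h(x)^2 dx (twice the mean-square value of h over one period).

1/4 ∫_{-4}^{4} h(x)^2 dx = 1/4 · (904/3) = 226/3.

226/3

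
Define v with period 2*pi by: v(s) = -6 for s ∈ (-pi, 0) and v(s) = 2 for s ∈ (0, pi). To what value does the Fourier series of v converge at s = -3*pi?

s = -3*pi differs from s = -pi by -1 full period(s), and the series is 2*pi-periodic.
At s = -pi the one-sided limits are v(-pi^-) = 2 and v(-pi^+) = -6.
By Dirichlet's theorem the series converges to their average, [(2) + (-6)]/2 = -2.

-2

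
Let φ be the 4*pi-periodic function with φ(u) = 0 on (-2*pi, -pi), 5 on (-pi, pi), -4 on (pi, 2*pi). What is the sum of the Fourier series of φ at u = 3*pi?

5/2

u = 3*pi differs from u = -pi by 1 full period(s), and the series is 4*pi-periodic.
At u = -pi the one-sided limits are φ(-pi^-) = 0 and φ(-pi^+) = 5.
By Dirichlet's theorem the series converges to their average, [(0) + (5)]/2 = 5/2.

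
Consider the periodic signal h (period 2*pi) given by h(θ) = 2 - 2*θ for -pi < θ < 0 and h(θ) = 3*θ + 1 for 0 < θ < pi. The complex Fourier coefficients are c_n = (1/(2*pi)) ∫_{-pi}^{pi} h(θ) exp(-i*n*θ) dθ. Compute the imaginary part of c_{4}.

1/8

Since h is real-valued, Im(c_{4}) = -(1/(2*pi)) ∫_{-pi}^{pi} h(θ) sin(4*θ) dθ = -b_{4}/2.
Split the integral at the breakpoints.
Integrating by parts (boundary term plus one more integral), an antiderivative of (2 - 2*θ) sin(4*θ) is θ*cos(4*θ)/2 - sin(4*θ)/8 - cos(4*θ)/2; evaluating from -pi to 0: ∫_{-pi}^{0} (2 - 2*θ) sin(4*θ) dθ = (-1/2) - (-pi/2 - 1/2) = pi/2.
Integrating by parts (boundary term plus one more integral), an antiderivative of (3*θ + 1) sin(4*θ) is -3*θ*cos(4*θ)/4 + 3*sin(4*θ)/16 - cos(4*θ)/4; evaluating from 0 to pi: ∫_{0}^{pi} (3*θ + 1) sin(4*θ) dθ = (-3*pi/4 - 1/4) - (-1/4) = -3*pi/4.
So ∫_{-pi}^{pi} h(θ) sin(4*θ) dθ = -pi/4.
Hence Im(c_{4}) = (-1/(2*pi))·(-pi/4) = 1/8.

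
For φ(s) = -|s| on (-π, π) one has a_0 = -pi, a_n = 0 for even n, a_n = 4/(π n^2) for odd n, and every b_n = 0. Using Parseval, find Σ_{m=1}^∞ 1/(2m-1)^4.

pi**4/96

Parseval: a_0^2/2 + Σ a_n^2 = (1/π) ∫_{-π}^{π} φ(s)^2 ds = 2*pi**2/3.
Subtract a_0^2/2 = pi**2/2: Σ a_n^2 = pi**2/6.
Only odd n contribute, with a_n^2 = 16/(π^2 n^4), so Σ_{m≥1} 1/(2m-1)^4 = π^2·(pi**2/6)/16 = pi**4/96.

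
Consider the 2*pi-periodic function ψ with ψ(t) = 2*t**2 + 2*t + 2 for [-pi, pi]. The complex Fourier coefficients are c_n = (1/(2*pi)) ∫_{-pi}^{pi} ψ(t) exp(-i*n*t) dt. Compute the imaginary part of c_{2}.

1

Since ψ is real-valued, Im(c_{2}) = -(1/(2*pi)) ∫_{-pi}^{pi} ψ(t) sin(2*t) dt = -b_{2}/2.
Integrating by parts twice (tabular method), an antiderivative of (2*t**2 + 2*t + 2) sin(2*t) is -t**2*cos(2*t) + t*sin(2*t) - t*cos(2*t) + sin(2*t)/2 - cos(2*t)/2; evaluating from -pi to pi: ∫_{-pi}^{pi} (2*t**2 + 2*t + 2) sin(2*t) dt = (-pi**2 - pi - 1/2) - (-pi**2 - 1/2 + pi) = -2*pi.
Hence Im(c_{2}) = (-1/(2*pi))·(-2*pi) = 1.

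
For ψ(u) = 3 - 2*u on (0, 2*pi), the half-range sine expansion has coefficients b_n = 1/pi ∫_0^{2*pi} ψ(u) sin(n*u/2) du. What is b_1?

-8 + 12/pi

b_1 = 1/pi ∫_0^{2*pi} (3 - 2*u) sin(u/2) du.
Integrating by parts (boundary term plus one more integral), an antiderivative of (3 - 2*u) sin(u/2) is 4*u*cos(u/2) - 8*sin(u/2) - 6*cos(u/2); evaluating from 0 to 2*pi: ∫_{0}^{2*pi} (3 - 2*u) sin(u/2) du = (6 - 8*pi) - (-6) = 12 - 8*pi.
Hence b_1 = (1/pi)·(12 - 8*pi) = -8 + 12/pi.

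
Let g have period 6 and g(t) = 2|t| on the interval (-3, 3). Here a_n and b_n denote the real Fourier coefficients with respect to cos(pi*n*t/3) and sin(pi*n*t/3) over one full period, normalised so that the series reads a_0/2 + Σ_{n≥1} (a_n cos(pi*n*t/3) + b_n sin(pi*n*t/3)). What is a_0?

6

a_0 = 1/3 ∫_{-3}^{3} g(t) dt = 1/3 · (18) = 6.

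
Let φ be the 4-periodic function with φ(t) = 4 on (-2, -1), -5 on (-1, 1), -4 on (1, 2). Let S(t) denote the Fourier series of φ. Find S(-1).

-1/2

At t = -1 the one-sided limits are φ(-1^-) = 4 and φ(-1^+) = -5.
By Dirichlet's theorem the series converges to their average, [(4) + (-5)]/2 = -1/2.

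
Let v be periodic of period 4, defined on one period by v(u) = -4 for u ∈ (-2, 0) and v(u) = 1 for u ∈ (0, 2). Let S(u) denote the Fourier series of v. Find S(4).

-3/2

u = 4 differs from u = 0 by 1 full period(s), and the series is 4-periodic.
At u = 0 the one-sided limits are v(0^-) = -4 and v(0^+) = 1.
By Dirichlet's theorem the series converges to their average, [(-4) + (1)]/2 = -3/2.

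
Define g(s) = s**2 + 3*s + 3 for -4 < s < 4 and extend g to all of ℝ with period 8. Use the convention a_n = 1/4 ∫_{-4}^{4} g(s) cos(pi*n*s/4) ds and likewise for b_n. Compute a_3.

-64/(9*pi**2)

a_3 = 1/4 ∫_{-4}^{4} g(s) cos(3*pi*s/4) ds.
Integrating by parts twice (tabular method), an antiderivative of (s**2 + 3*s + 3) cos(3*pi*s/4) is 4*s**2*sin(3*pi*s/4)/(3*pi) + 4*s*sin(3*pi*s/4)/pi + 32*s*cos(3*pi*s/4)/(9*pi**2) - 128*sin(3*pi*s/4)/(27*pi**3) + 4*sin(3*pi*s/4)/pi + 16*cos(3*pi*s/4)/(3*pi**2); evaluating from -4 to 4: ∫_{-4}^{4} (s**2 + 3*s + 3) cos(3*pi*s/4) ds = (-176/(9*pi**2)) - (80/(9*pi**2)) = -256/(9*pi**2).
Hence a_3 = (1/4)·(-256/(9*pi**2)) = -64/(9*pi**2).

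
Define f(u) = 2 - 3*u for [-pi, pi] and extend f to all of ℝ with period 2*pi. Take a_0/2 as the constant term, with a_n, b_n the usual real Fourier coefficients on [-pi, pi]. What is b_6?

1

b_6 = 1/pi ∫_{-pi}^{pi} f(u) sin(6*u) du.
Integrating by parts (boundary term plus one more integral), an antiderivative of (2 - 3*u) sin(6*u) is u*cos(6*u)/2 - sin(6*u)/12 - cos(6*u)/3; evaluating from -pi to pi: ∫_{-pi}^{pi} (2 - 3*u) sin(6*u) du = (-1/3 + pi/2) - (-pi/2 - 1/3) = pi.
Hence b_6 = (1/pi)·(pi) = 1.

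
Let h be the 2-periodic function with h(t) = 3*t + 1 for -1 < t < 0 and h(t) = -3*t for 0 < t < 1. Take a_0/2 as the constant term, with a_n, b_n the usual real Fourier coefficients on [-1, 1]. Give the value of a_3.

4/(3*pi**2)

a_3 = ∫_{-1}^{1} h(t) cos(3*pi*t) dt.
Split the integral at the breakpoints.
Integrating by parts (boundary term plus one more integral), an antiderivative of (3*t + 1) cos(3*pi*t) is t*sin(3*pi*t)/pi + sin(3*pi*t)/(3*pi) + cos(3*pi*t)/(3*pi**2); evaluating from -1 to 0: ∫_{-1}^{0} (3*t + 1) cos(3*pi*t) dt = (1/(3*pi**2)) - (-1/(3*pi**2)) = 2/(3*pi**2).
Integrating by parts (boundary term plus one more integral), an antiderivative of (-3*t) cos(3*pi*t) is -t*sin(3*pi*t)/pi - cos(3*pi*t)/(3*pi**2); evaluating from 0 to 1: ∫_{0}^{1} (-3*t) cos(3*pi*t) dt = (1/(3*pi**2)) - (-1/(3*pi**2)) = 2/(3*pi**2).
Summing the pieces gives a_3 = 4/(3*pi**2).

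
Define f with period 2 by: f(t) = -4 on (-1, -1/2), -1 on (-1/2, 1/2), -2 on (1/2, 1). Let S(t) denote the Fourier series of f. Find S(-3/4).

-4

f is continuous at t = -3/4 with value -4, so the series converges to -4 there.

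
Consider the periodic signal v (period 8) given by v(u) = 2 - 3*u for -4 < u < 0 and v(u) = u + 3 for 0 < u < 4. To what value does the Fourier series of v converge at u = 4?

21/2

u = 4 differs from u = -4 by 1 full period(s), and the series is 8-periodic.
At u = -4 the one-sided limits are v(-4^-) = 7 and v(-4^+) = 14.
By Dirichlet's theorem the series converges to their average, [(7) + (14)]/2 = 21/2.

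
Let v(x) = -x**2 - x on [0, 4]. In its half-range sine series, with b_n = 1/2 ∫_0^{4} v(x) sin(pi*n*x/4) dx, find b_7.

b_7 = 1/2 ∫_0^{4} (-x**2 - x) sin(7*pi*x/4) dx.
Integrating by parts twice (tabular method), an antiderivative of (-x**2 - x) sin(7*pi*x/4) is 4*x**2*cos(7*pi*x/4)/(7*pi) - 32*x*sin(7*pi*x/4)/(49*pi**2) + 4*x*cos(7*pi*x/4)/(7*pi) - 16*sin(7*pi*x/4)/(49*pi**2) - 128*cos(7*pi*x/4)/(343*pi**3); evaluating from 0 to 4: ∫_{0}^{4} (-x**2 - x) sin(7*pi*x/4) dx = (16*(8 - 245*pi**2)/(343*pi**3)) - (-128/(343*pi**3)) = 16*(16 - 245*pi**2)/(343*pi**3).
Hence b_7 = (1/2)·(16*(16 - 245*pi**2)/(343*pi**3)) = 8*(16 - 245*pi**2)/(343*pi**3).

8*(16 - 245*pi**2)/(343*pi**3)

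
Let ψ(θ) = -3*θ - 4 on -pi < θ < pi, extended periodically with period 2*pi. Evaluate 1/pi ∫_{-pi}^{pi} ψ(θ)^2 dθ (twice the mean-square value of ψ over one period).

32 + 6*pi**2

1/pi ∫_{-pi}^{pi} ψ(θ)^2 dθ = 1/pi · (32*pi + 6*pi**3) = 32 + 6*pi**2.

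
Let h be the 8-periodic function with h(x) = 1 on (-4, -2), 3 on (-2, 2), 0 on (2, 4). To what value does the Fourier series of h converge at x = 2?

At x = 2 the one-sided limits are h(2^-) = 3 and h(2^+) = 0.
By Dirichlet's theorem the series converges to their average, [(3) + (0)]/2 = 3/2.

3/2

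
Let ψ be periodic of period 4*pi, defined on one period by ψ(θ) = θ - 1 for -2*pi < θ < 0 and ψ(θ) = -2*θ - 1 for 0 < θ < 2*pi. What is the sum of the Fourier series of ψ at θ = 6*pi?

θ = 6*pi differs from θ = -2*pi by 2 full period(s), and the series is 4*pi-periodic.
At θ = -2*pi the one-sided limits are ψ(-2*pi^-) = -4*pi - 1 and ψ(-2*pi^+) = -2*pi - 1.
By Dirichlet's theorem the series converges to their average, [(-4*pi - 1) + (-2*pi - 1)]/2 = -3*pi - 1.

-3*pi - 1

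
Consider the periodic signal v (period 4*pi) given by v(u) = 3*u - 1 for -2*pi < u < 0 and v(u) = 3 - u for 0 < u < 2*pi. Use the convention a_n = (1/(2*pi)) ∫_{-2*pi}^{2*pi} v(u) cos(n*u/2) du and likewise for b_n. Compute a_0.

2 - 4*pi

a_0 = (1/(2*pi)) ∫_{-2*pi}^{2*pi} v(u) du = (1/(2*pi)) · (4*pi*(1 - 2*pi)) = 2 - 4*pi.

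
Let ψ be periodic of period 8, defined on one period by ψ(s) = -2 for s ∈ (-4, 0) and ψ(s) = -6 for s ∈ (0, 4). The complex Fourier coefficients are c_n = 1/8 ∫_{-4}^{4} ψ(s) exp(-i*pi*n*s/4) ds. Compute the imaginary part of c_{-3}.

-4/(3*pi)

Since ψ is real-valued, Im(c_{-3}) = -1/8 ∫_{-4}^{4} ψ(s) sin(-3*pi*s/4) ds = b_{3}/2.
Split the integral at the breakpoints.
Directly, an antiderivative of (-2) sin(-3*pi*s/4) is -8*cos(3*pi*s/4)/(3*pi); evaluating from -4 to 0: ∫_{-4}^{0} (-2) sin(-3*pi*s/4) ds = (-8/(3*pi)) - (8/(3*pi)) = -16/(3*pi).
Directly, an antiderivative of (-6) sin(-3*pi*s/4) is -8*cos(3*pi*s/4)/pi; evaluating from 0 to 4: ∫_{0}^{4} (-6) sin(-3*pi*s/4) ds = (8/pi) - (-8/pi) = 16/pi.
So ∫_{-4}^{4} ψ(s) sin(-3*pi*s/4) ds = 32/(3*pi).
Hence Im(c_{-3}) = (-1/8)·(32/(3*pi)) = -4/(3*pi).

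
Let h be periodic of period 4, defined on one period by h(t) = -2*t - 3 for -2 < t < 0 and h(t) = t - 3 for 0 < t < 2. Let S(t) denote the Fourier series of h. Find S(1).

h is continuous at t = 1 with value -2, so the series converges to -2 there.

-2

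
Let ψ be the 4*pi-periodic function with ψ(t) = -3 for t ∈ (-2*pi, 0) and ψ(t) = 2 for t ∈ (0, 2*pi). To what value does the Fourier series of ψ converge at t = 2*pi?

-1/2

At t = 2*pi the one-sided limits are ψ(2*pi^-) = 2 and ψ(2*pi^+) = -3.
By Dirichlet's theorem the series converges to their average, [(2) + (-3)]/2 = -1/2.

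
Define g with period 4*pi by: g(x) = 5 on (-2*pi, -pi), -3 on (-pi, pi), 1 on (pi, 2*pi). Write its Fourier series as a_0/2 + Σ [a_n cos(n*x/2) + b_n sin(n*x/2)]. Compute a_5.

a_5 = (1/(2*pi)) ∫_{-2*pi}^{2*pi} g(x) cos(5*x/2) dx.
Split the integral at the breakpoints.
Directly, an antiderivative of (5) cos(5*x/2) is 2*sin(5*x/2); evaluating from -2*pi to -pi: ∫_{-2*pi}^{-pi} (5) cos(5*x/2) dx = (-2) - (0) = -2.
Directly, an antiderivative of (-3) cos(5*x/2) is -6*sin(5*x/2)/5; evaluating from -pi to pi: ∫_{-pi}^{pi} (-3) cos(5*x/2) dx = (-6/5) - (6/5) = -12/5.
Directly, an antiderivative of (1) cos(5*x/2) is 2*sin(5*x/2)/5; evaluating from pi to 2*pi: ∫_{pi}^{2*pi} (1) cos(5*x/2) dx = (0) - (2/5) = -2/5.
Summing the pieces and multiplying by (1/(2*pi)) gives a_5 = -12/(5*pi).

-12/(5*pi)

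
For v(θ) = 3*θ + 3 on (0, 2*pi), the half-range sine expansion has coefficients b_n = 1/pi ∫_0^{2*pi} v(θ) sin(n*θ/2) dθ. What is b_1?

12/pi + 12

b_1 = 1/pi ∫_0^{2*pi} (3*θ + 3) sin(θ/2) dθ.
Integrating by parts (boundary term plus one more integral), an antiderivative of (3*θ + 3) sin(θ/2) is -6*θ*cos(θ/2) + 12*sin(θ/2) - 6*cos(θ/2); evaluating from 0 to 2*pi: ∫_{0}^{2*pi} (3*θ + 3) sin(θ/2) dθ = (6 + 12*pi) - (-6) = 12 + 12*pi.
Hence b_1 = (1/pi)·(12 + 12*pi) = 12/pi + 12.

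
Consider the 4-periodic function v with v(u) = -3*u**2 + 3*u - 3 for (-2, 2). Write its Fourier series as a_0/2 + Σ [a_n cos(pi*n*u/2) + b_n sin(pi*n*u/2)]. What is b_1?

b_1 = 1/2 ∫_{-2}^{2} v(u) sin(pi*u/2) du.
Integrating by parts twice (tabular method), an antiderivative of (-3*u**2 + 3*u - 3) sin(pi*u/2) is 6*u**2*cos(pi*u/2)/pi - 24*u*sin(pi*u/2)/pi**2 - 6*u*cos(pi*u/2)/pi + 12*sin(pi*u/2)/pi**2 - 48*cos(pi*u/2)/pi**3 + 6*cos(pi*u/2)/pi; evaluating from -2 to 2: ∫_{-2}^{2} (-3*u**2 + 3*u - 3) sin(pi*u/2) du = (-18/pi + 48/pi**3) - (-42/pi + 48/pi**3) = 24/pi.
Hence b_1 = (1/2)·(24/pi) = 12/pi.

12/pi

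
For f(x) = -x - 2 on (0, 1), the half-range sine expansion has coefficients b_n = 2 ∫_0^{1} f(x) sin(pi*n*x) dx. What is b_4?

b_4 = 2 ∫_0^{1} (-x - 2) sin(4*pi*x) dx.
Integrating by parts (boundary term plus one more integral), an antiderivative of (-x - 2) sin(4*pi*x) is x*cos(4*pi*x)/(4*pi) - sin(4*pi*x)/(16*pi**2) + cos(4*pi*x)/(2*pi); evaluating from 0 to 1: ∫_{0}^{1} (-x - 2) sin(4*pi*x) dx = (3/(4*pi)) - (1/(2*pi)) = 1/(4*pi).
Hence b_4 = 2·(1/(4*pi)) = 1/(2*pi).

1/(2*pi)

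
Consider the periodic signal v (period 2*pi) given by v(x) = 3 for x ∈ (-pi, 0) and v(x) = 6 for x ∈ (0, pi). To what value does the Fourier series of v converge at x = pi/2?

v is continuous at x = pi/2 with value 6, so the series converges to 6 there.

6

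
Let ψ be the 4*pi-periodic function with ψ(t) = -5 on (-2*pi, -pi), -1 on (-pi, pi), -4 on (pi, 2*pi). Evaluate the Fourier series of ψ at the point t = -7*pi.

-5/2

t = -7*pi differs from t = pi by -2 full period(s), and the series is 4*pi-periodic.
At t = pi the one-sided limits are ψ(pi^-) = -1 and ψ(pi^+) = -4.
By Dirichlet's theorem the series converges to their average, [(-1) + (-4)]/2 = -5/2.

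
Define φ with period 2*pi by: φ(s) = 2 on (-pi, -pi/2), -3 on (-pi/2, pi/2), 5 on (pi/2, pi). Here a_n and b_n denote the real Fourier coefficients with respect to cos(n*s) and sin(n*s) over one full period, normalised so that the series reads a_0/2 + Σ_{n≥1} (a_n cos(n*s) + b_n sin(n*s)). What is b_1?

3/pi

b_1 = 1/pi ∫_{-pi}^{pi} φ(s) sin(s) ds.
Split the integral at the breakpoints.
Directly, an antiderivative of (2) sin(s) is -2*cos(s); evaluating from -pi to -pi/2: ∫_{-pi}^{-pi/2} (2) sin(s) ds = (0) - (2) = -2.
Directly, an antiderivative of (-3) sin(s) is 3*cos(s); evaluating from -pi/2 to pi/2: ∫_{-pi/2}^{pi/2} (-3) sin(s) ds = (0) - (0) = 0.
Directly, an antiderivative of (5) sin(s) is -5*cos(s); evaluating from pi/2 to pi: ∫_{pi/2}^{pi} (5) sin(s) ds = (5) - (0) = 5.
Summing the pieces and multiplying by (1/pi) gives b_1 = 3/pi.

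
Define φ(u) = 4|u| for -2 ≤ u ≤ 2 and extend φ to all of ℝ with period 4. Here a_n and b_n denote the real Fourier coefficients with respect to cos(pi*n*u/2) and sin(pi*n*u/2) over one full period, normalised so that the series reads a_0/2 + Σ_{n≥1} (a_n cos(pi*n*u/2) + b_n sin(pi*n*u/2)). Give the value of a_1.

-32/pi**2

a_1 = 1/2 ∫_{-2}^{2} φ(u) cos(pi*u/2) du.
φ is even and cos(pi*u/2) is even, so the integrand is even and a_1 = ∫_0^{2} φ(u) cos(pi*u/2) du.
Integrating by parts (boundary term plus one more integral), an antiderivative of (4*u) cos(pi*u/2) is 8*u*sin(pi*u/2)/pi + 16*cos(pi*u/2)/pi**2; evaluating from 0 to 2: ∫_{0}^{2} (4*u) cos(pi*u/2) du = (-16/pi**2) - (16/pi**2) = -32/pi**2.
Hence a_1 = -32/pi**2.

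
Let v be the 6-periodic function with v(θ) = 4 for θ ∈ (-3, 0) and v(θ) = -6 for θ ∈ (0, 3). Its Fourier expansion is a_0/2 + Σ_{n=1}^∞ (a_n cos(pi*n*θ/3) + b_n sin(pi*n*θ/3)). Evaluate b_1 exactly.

b_1 = 1/3 ∫_{-3}^{3} v(θ) sin(pi*θ/3) dθ.
Split the integral at the breakpoints.
Directly, an antiderivative of (4) sin(pi*θ/3) is -12*cos(pi*θ/3)/pi; evaluating from -3 to 0: ∫_{-3}^{0} (4) sin(pi*θ/3) dθ = (-12/pi) - (12/pi) = -24/pi.
Directly, an antiderivative of (-6) sin(pi*θ/3) is 18*cos(pi*θ/3)/pi; evaluating from 0 to 3: ∫_{0}^{3} (-6) sin(pi*θ/3) dθ = (-18/pi) - (18/pi) = -36/pi.
Summing the pieces and multiplying by (1/3) gives b_1 = -20/pi.

-20/pi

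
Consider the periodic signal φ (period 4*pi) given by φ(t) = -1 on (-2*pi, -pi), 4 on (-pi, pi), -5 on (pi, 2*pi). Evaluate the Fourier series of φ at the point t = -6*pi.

-3

t = -6*pi differs from t = 2*pi by -2 full period(s), and the series is 4*pi-periodic.
At t = 2*pi the one-sided limits are φ(2*pi^-) = -5 and φ(2*pi^+) = -1.
By Dirichlet's theorem the series converges to their average, [(-5) + (-1)]/2 = -3.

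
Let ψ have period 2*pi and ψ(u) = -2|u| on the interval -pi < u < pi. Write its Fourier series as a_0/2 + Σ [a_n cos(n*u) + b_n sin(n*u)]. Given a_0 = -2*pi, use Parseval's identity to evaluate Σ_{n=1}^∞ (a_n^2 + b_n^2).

2*pi**2/3

Parseval: a_0^2/2 + Σ_{n≥1} (a_n^2+b_n^2) = 1/pi ∫_{-pi}^{pi} ψ(u)^2 du = 8*pi**2/3.
Subtract a_0^2/2 = 2*pi**2: Σ (a_n^2+b_n^2) = 2*pi**2/3.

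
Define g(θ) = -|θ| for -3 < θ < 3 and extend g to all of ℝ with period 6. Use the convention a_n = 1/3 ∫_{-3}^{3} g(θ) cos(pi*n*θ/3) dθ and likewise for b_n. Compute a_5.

12/(25*pi**2)

a_5 = 1/3 ∫_{-3}^{3} g(θ) cos(5*pi*θ/3) dθ.
g is even and cos(5*pi*θ/3) is even, so the integrand is even and a_5 = 2/3 ∫_0^{3} g(θ) cos(5*pi*θ/3) dθ.
Integrating by parts (boundary term plus one more integral), an antiderivative of (-θ) cos(5*pi*θ/3) is -3*θ*sin(5*pi*θ/3)/(5*pi) - 9*cos(5*pi*θ/3)/(25*pi**2); evaluating from 0 to 3: ∫_{0}^{3} (-θ) cos(5*pi*θ/3) dθ = (9/(25*pi**2)) - (-9/(25*pi**2)) = 18/(25*pi**2).
Hence a_5 = (2/3)·(18/(25*pi**2)) = 12/(25*pi**2).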